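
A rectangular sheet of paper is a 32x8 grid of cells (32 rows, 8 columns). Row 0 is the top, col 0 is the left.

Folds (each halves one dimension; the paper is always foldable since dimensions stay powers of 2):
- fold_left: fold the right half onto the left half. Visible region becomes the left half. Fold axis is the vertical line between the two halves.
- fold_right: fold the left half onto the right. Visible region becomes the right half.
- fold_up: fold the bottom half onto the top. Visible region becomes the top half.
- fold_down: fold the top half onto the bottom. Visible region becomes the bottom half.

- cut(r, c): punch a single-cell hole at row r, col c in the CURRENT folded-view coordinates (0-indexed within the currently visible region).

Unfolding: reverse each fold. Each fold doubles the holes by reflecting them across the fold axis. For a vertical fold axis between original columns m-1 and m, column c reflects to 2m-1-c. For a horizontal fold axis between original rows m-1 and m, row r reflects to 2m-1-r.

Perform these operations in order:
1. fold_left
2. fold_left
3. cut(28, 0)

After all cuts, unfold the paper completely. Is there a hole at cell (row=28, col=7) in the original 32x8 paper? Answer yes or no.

Answer: yes

Derivation:
Op 1 fold_left: fold axis v@4; visible region now rows[0,32) x cols[0,4) = 32x4
Op 2 fold_left: fold axis v@2; visible region now rows[0,32) x cols[0,2) = 32x2
Op 3 cut(28, 0): punch at orig (28,0); cuts so far [(28, 0)]; region rows[0,32) x cols[0,2) = 32x2
Unfold 1 (reflect across v@2): 2 holes -> [(28, 0), (28, 3)]
Unfold 2 (reflect across v@4): 4 holes -> [(28, 0), (28, 3), (28, 4), (28, 7)]
Holes: [(28, 0), (28, 3), (28, 4), (28, 7)]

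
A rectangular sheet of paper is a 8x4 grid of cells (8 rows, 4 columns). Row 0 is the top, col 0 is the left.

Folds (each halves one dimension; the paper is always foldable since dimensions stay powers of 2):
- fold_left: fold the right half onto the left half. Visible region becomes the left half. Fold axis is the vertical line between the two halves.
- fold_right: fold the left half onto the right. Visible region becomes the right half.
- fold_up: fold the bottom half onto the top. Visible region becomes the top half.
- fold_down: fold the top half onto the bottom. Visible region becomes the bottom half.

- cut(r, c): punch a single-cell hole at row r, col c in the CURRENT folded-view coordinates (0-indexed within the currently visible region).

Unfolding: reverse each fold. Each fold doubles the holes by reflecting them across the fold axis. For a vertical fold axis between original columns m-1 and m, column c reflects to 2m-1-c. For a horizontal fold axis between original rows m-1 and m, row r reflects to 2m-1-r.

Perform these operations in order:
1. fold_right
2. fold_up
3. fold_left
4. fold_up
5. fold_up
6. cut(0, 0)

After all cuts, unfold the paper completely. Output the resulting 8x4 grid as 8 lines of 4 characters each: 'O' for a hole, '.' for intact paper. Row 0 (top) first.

Op 1 fold_right: fold axis v@2; visible region now rows[0,8) x cols[2,4) = 8x2
Op 2 fold_up: fold axis h@4; visible region now rows[0,4) x cols[2,4) = 4x2
Op 3 fold_left: fold axis v@3; visible region now rows[0,4) x cols[2,3) = 4x1
Op 4 fold_up: fold axis h@2; visible region now rows[0,2) x cols[2,3) = 2x1
Op 5 fold_up: fold axis h@1; visible region now rows[0,1) x cols[2,3) = 1x1
Op 6 cut(0, 0): punch at orig (0,2); cuts so far [(0, 2)]; region rows[0,1) x cols[2,3) = 1x1
Unfold 1 (reflect across h@1): 2 holes -> [(0, 2), (1, 2)]
Unfold 2 (reflect across h@2): 4 holes -> [(0, 2), (1, 2), (2, 2), (3, 2)]
Unfold 3 (reflect across v@3): 8 holes -> [(0, 2), (0, 3), (1, 2), (1, 3), (2, 2), (2, 3), (3, 2), (3, 3)]
Unfold 4 (reflect across h@4): 16 holes -> [(0, 2), (0, 3), (1, 2), (1, 3), (2, 2), (2, 3), (3, 2), (3, 3), (4, 2), (4, 3), (5, 2), (5, 3), (6, 2), (6, 3), (7, 2), (7, 3)]
Unfold 5 (reflect across v@2): 32 holes -> [(0, 0), (0, 1), (0, 2), (0, 3), (1, 0), (1, 1), (1, 2), (1, 3), (2, 0), (2, 1), (2, 2), (2, 3), (3, 0), (3, 1), (3, 2), (3, 3), (4, 0), (4, 1), (4, 2), (4, 3), (5, 0), (5, 1), (5, 2), (5, 3), (6, 0), (6, 1), (6, 2), (6, 3), (7, 0), (7, 1), (7, 2), (7, 3)]

Answer: OOOO
OOOO
OOOO
OOOO
OOOO
OOOO
OOOO
OOOO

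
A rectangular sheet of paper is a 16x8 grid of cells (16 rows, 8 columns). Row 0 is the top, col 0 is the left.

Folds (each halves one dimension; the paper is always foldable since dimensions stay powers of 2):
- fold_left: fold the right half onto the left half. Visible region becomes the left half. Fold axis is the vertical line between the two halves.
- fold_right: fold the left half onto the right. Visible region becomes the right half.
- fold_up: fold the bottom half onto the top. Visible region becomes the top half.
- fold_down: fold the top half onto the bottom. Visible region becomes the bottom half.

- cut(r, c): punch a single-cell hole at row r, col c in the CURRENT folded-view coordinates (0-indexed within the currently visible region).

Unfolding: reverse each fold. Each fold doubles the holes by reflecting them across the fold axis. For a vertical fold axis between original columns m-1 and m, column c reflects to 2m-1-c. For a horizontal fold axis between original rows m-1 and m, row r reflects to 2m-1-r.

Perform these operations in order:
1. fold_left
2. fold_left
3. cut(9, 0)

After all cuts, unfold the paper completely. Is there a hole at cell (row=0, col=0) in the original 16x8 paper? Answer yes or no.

Answer: no

Derivation:
Op 1 fold_left: fold axis v@4; visible region now rows[0,16) x cols[0,4) = 16x4
Op 2 fold_left: fold axis v@2; visible region now rows[0,16) x cols[0,2) = 16x2
Op 3 cut(9, 0): punch at orig (9,0); cuts so far [(9, 0)]; region rows[0,16) x cols[0,2) = 16x2
Unfold 1 (reflect across v@2): 2 holes -> [(9, 0), (9, 3)]
Unfold 2 (reflect across v@4): 4 holes -> [(9, 0), (9, 3), (9, 4), (9, 7)]
Holes: [(9, 0), (9, 3), (9, 4), (9, 7)]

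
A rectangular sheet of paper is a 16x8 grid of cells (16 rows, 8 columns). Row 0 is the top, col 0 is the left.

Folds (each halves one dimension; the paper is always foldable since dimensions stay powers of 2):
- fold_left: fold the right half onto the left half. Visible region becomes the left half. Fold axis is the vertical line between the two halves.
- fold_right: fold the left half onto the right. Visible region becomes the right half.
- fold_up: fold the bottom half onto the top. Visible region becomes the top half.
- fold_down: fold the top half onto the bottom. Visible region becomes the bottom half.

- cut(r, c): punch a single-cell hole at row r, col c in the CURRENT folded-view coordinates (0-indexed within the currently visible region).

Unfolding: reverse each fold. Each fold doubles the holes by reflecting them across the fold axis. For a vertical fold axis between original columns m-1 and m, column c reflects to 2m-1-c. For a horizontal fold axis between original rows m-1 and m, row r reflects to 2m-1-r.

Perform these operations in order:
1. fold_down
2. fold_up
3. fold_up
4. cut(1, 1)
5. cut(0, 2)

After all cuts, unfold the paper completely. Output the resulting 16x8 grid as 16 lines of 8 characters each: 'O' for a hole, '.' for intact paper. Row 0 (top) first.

Answer: ..O.....
.O......
.O......
..O.....
..O.....
.O......
.O......
..O.....
..O.....
.O......
.O......
..O.....
..O.....
.O......
.O......
..O.....

Derivation:
Op 1 fold_down: fold axis h@8; visible region now rows[8,16) x cols[0,8) = 8x8
Op 2 fold_up: fold axis h@12; visible region now rows[8,12) x cols[0,8) = 4x8
Op 3 fold_up: fold axis h@10; visible region now rows[8,10) x cols[0,8) = 2x8
Op 4 cut(1, 1): punch at orig (9,1); cuts so far [(9, 1)]; region rows[8,10) x cols[0,8) = 2x8
Op 5 cut(0, 2): punch at orig (8,2); cuts so far [(8, 2), (9, 1)]; region rows[8,10) x cols[0,8) = 2x8
Unfold 1 (reflect across h@10): 4 holes -> [(8, 2), (9, 1), (10, 1), (11, 2)]
Unfold 2 (reflect across h@12): 8 holes -> [(8, 2), (9, 1), (10, 1), (11, 2), (12, 2), (13, 1), (14, 1), (15, 2)]
Unfold 3 (reflect across h@8): 16 holes -> [(0, 2), (1, 1), (2, 1), (3, 2), (4, 2), (5, 1), (6, 1), (7, 2), (8, 2), (9, 1), (10, 1), (11, 2), (12, 2), (13, 1), (14, 1), (15, 2)]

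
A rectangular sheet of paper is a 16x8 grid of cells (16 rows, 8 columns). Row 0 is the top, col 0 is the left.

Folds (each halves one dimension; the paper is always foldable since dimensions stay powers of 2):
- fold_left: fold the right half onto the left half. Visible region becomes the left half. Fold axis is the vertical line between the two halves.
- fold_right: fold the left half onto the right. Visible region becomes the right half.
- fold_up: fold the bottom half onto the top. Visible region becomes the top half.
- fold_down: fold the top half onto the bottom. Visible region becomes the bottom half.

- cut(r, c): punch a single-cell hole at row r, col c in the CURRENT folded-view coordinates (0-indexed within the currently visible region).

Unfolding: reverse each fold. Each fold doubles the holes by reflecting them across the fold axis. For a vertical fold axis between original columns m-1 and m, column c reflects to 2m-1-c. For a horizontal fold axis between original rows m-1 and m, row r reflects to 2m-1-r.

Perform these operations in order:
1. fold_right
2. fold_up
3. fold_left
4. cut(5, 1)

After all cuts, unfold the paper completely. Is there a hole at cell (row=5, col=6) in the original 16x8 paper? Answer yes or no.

Answer: yes

Derivation:
Op 1 fold_right: fold axis v@4; visible region now rows[0,16) x cols[4,8) = 16x4
Op 2 fold_up: fold axis h@8; visible region now rows[0,8) x cols[4,8) = 8x4
Op 3 fold_left: fold axis v@6; visible region now rows[0,8) x cols[4,6) = 8x2
Op 4 cut(5, 1): punch at orig (5,5); cuts so far [(5, 5)]; region rows[0,8) x cols[4,6) = 8x2
Unfold 1 (reflect across v@6): 2 holes -> [(5, 5), (5, 6)]
Unfold 2 (reflect across h@8): 4 holes -> [(5, 5), (5, 6), (10, 5), (10, 6)]
Unfold 3 (reflect across v@4): 8 holes -> [(5, 1), (5, 2), (5, 5), (5, 6), (10, 1), (10, 2), (10, 5), (10, 6)]
Holes: [(5, 1), (5, 2), (5, 5), (5, 6), (10, 1), (10, 2), (10, 5), (10, 6)]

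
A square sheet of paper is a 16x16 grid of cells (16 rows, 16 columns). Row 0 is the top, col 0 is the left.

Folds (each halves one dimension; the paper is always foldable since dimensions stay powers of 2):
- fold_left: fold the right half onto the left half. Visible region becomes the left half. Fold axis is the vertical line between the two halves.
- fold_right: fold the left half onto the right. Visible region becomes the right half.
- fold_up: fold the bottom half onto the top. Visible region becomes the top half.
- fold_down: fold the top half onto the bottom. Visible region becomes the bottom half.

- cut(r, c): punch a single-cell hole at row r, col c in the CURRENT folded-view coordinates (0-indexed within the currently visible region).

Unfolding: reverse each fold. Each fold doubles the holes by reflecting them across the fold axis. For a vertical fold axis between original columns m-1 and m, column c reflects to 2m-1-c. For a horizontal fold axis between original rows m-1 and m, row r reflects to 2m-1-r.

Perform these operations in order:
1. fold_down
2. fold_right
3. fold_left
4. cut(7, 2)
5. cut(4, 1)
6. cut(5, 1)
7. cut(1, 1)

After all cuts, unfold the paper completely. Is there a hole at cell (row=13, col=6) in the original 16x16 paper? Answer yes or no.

Op 1 fold_down: fold axis h@8; visible region now rows[8,16) x cols[0,16) = 8x16
Op 2 fold_right: fold axis v@8; visible region now rows[8,16) x cols[8,16) = 8x8
Op 3 fold_left: fold axis v@12; visible region now rows[8,16) x cols[8,12) = 8x4
Op 4 cut(7, 2): punch at orig (15,10); cuts so far [(15, 10)]; region rows[8,16) x cols[8,12) = 8x4
Op 5 cut(4, 1): punch at orig (12,9); cuts so far [(12, 9), (15, 10)]; region rows[8,16) x cols[8,12) = 8x4
Op 6 cut(5, 1): punch at orig (13,9); cuts so far [(12, 9), (13, 9), (15, 10)]; region rows[8,16) x cols[8,12) = 8x4
Op 7 cut(1, 1): punch at orig (9,9); cuts so far [(9, 9), (12, 9), (13, 9), (15, 10)]; region rows[8,16) x cols[8,12) = 8x4
Unfold 1 (reflect across v@12): 8 holes -> [(9, 9), (9, 14), (12, 9), (12, 14), (13, 9), (13, 14), (15, 10), (15, 13)]
Unfold 2 (reflect across v@8): 16 holes -> [(9, 1), (9, 6), (9, 9), (9, 14), (12, 1), (12, 6), (12, 9), (12, 14), (13, 1), (13, 6), (13, 9), (13, 14), (15, 2), (15, 5), (15, 10), (15, 13)]
Unfold 3 (reflect across h@8): 32 holes -> [(0, 2), (0, 5), (0, 10), (0, 13), (2, 1), (2, 6), (2, 9), (2, 14), (3, 1), (3, 6), (3, 9), (3, 14), (6, 1), (6, 6), (6, 9), (6, 14), (9, 1), (9, 6), (9, 9), (9, 14), (12, 1), (12, 6), (12, 9), (12, 14), (13, 1), (13, 6), (13, 9), (13, 14), (15, 2), (15, 5), (15, 10), (15, 13)]
Holes: [(0, 2), (0, 5), (0, 10), (0, 13), (2, 1), (2, 6), (2, 9), (2, 14), (3, 1), (3, 6), (3, 9), (3, 14), (6, 1), (6, 6), (6, 9), (6, 14), (9, 1), (9, 6), (9, 9), (9, 14), (12, 1), (12, 6), (12, 9), (12, 14), (13, 1), (13, 6), (13, 9), (13, 14), (15, 2), (15, 5), (15, 10), (15, 13)]

Answer: yes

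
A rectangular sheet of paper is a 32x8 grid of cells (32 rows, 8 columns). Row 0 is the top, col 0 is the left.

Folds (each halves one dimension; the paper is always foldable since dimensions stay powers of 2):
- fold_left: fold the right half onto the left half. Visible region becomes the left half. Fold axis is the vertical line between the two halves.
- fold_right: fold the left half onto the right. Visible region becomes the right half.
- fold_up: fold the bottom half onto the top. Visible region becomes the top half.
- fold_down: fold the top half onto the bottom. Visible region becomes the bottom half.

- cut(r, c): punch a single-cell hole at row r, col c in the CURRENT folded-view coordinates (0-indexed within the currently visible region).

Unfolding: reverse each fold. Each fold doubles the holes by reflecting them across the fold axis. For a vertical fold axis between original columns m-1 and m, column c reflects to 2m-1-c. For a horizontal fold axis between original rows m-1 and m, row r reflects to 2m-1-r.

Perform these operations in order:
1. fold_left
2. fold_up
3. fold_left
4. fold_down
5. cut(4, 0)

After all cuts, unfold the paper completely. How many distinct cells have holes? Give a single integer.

Answer: 16

Derivation:
Op 1 fold_left: fold axis v@4; visible region now rows[0,32) x cols[0,4) = 32x4
Op 2 fold_up: fold axis h@16; visible region now rows[0,16) x cols[0,4) = 16x4
Op 3 fold_left: fold axis v@2; visible region now rows[0,16) x cols[0,2) = 16x2
Op 4 fold_down: fold axis h@8; visible region now rows[8,16) x cols[0,2) = 8x2
Op 5 cut(4, 0): punch at orig (12,0); cuts so far [(12, 0)]; region rows[8,16) x cols[0,2) = 8x2
Unfold 1 (reflect across h@8): 2 holes -> [(3, 0), (12, 0)]
Unfold 2 (reflect across v@2): 4 holes -> [(3, 0), (3, 3), (12, 0), (12, 3)]
Unfold 3 (reflect across h@16): 8 holes -> [(3, 0), (3, 3), (12, 0), (12, 3), (19, 0), (19, 3), (28, 0), (28, 3)]
Unfold 4 (reflect across v@4): 16 holes -> [(3, 0), (3, 3), (3, 4), (3, 7), (12, 0), (12, 3), (12, 4), (12, 7), (19, 0), (19, 3), (19, 4), (19, 7), (28, 0), (28, 3), (28, 4), (28, 7)]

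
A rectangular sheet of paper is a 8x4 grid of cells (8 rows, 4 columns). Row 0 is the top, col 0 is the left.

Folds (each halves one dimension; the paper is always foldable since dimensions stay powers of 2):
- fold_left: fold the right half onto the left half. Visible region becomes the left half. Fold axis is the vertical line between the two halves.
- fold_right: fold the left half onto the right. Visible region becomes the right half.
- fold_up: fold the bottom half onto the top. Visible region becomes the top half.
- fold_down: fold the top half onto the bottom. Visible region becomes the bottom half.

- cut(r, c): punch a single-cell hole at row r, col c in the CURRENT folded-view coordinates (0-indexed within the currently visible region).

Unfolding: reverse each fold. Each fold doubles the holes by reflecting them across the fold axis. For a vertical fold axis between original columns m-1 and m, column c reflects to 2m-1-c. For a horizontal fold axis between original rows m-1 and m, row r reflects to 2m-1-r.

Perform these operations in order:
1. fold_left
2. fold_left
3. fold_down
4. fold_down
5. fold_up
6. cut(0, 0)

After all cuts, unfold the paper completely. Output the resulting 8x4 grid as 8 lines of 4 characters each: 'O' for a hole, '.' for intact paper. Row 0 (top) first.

Answer: OOOO
OOOO
OOOO
OOOO
OOOO
OOOO
OOOO
OOOO

Derivation:
Op 1 fold_left: fold axis v@2; visible region now rows[0,8) x cols[0,2) = 8x2
Op 2 fold_left: fold axis v@1; visible region now rows[0,8) x cols[0,1) = 8x1
Op 3 fold_down: fold axis h@4; visible region now rows[4,8) x cols[0,1) = 4x1
Op 4 fold_down: fold axis h@6; visible region now rows[6,8) x cols[0,1) = 2x1
Op 5 fold_up: fold axis h@7; visible region now rows[6,7) x cols[0,1) = 1x1
Op 6 cut(0, 0): punch at orig (6,0); cuts so far [(6, 0)]; region rows[6,7) x cols[0,1) = 1x1
Unfold 1 (reflect across h@7): 2 holes -> [(6, 0), (7, 0)]
Unfold 2 (reflect across h@6): 4 holes -> [(4, 0), (5, 0), (6, 0), (7, 0)]
Unfold 3 (reflect across h@4): 8 holes -> [(0, 0), (1, 0), (2, 0), (3, 0), (4, 0), (5, 0), (6, 0), (7, 0)]
Unfold 4 (reflect across v@1): 16 holes -> [(0, 0), (0, 1), (1, 0), (1, 1), (2, 0), (2, 1), (3, 0), (3, 1), (4, 0), (4, 1), (5, 0), (5, 1), (6, 0), (6, 1), (7, 0), (7, 1)]
Unfold 5 (reflect across v@2): 32 holes -> [(0, 0), (0, 1), (0, 2), (0, 3), (1, 0), (1, 1), (1, 2), (1, 3), (2, 0), (2, 1), (2, 2), (2, 3), (3, 0), (3, 1), (3, 2), (3, 3), (4, 0), (4, 1), (4, 2), (4, 3), (5, 0), (5, 1), (5, 2), (5, 3), (6, 0), (6, 1), (6, 2), (6, 3), (7, 0), (7, 1), (7, 2), (7, 3)]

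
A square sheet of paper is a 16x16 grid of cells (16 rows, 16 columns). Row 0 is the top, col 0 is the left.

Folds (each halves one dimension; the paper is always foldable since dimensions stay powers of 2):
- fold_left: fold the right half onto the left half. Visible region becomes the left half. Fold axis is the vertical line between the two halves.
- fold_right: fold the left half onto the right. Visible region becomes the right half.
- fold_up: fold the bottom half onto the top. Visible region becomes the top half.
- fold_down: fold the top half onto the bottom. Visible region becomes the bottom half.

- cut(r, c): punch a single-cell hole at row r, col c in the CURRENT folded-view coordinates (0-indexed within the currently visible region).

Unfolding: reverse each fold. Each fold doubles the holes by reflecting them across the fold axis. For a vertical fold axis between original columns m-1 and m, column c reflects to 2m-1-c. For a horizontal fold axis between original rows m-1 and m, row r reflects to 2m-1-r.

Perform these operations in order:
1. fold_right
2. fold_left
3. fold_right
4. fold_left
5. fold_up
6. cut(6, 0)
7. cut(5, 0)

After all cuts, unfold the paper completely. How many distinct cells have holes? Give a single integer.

Answer: 64

Derivation:
Op 1 fold_right: fold axis v@8; visible region now rows[0,16) x cols[8,16) = 16x8
Op 2 fold_left: fold axis v@12; visible region now rows[0,16) x cols[8,12) = 16x4
Op 3 fold_right: fold axis v@10; visible region now rows[0,16) x cols[10,12) = 16x2
Op 4 fold_left: fold axis v@11; visible region now rows[0,16) x cols[10,11) = 16x1
Op 5 fold_up: fold axis h@8; visible region now rows[0,8) x cols[10,11) = 8x1
Op 6 cut(6, 0): punch at orig (6,10); cuts so far [(6, 10)]; region rows[0,8) x cols[10,11) = 8x1
Op 7 cut(5, 0): punch at orig (5,10); cuts so far [(5, 10), (6, 10)]; region rows[0,8) x cols[10,11) = 8x1
Unfold 1 (reflect across h@8): 4 holes -> [(5, 10), (6, 10), (9, 10), (10, 10)]
Unfold 2 (reflect across v@11): 8 holes -> [(5, 10), (5, 11), (6, 10), (6, 11), (9, 10), (9, 11), (10, 10), (10, 11)]
Unfold 3 (reflect across v@10): 16 holes -> [(5, 8), (5, 9), (5, 10), (5, 11), (6, 8), (6, 9), (6, 10), (6, 11), (9, 8), (9, 9), (9, 10), (9, 11), (10, 8), (10, 9), (10, 10), (10, 11)]
Unfold 4 (reflect across v@12): 32 holes -> [(5, 8), (5, 9), (5, 10), (5, 11), (5, 12), (5, 13), (5, 14), (5, 15), (6, 8), (6, 9), (6, 10), (6, 11), (6, 12), (6, 13), (6, 14), (6, 15), (9, 8), (9, 9), (9, 10), (9, 11), (9, 12), (9, 13), (9, 14), (9, 15), (10, 8), (10, 9), (10, 10), (10, 11), (10, 12), (10, 13), (10, 14), (10, 15)]
Unfold 5 (reflect across v@8): 64 holes -> [(5, 0), (5, 1), (5, 2), (5, 3), (5, 4), (5, 5), (5, 6), (5, 7), (5, 8), (5, 9), (5, 10), (5, 11), (5, 12), (5, 13), (5, 14), (5, 15), (6, 0), (6, 1), (6, 2), (6, 3), (6, 4), (6, 5), (6, 6), (6, 7), (6, 8), (6, 9), (6, 10), (6, 11), (6, 12), (6, 13), (6, 14), (6, 15), (9, 0), (9, 1), (9, 2), (9, 3), (9, 4), (9, 5), (9, 6), (9, 7), (9, 8), (9, 9), (9, 10), (9, 11), (9, 12), (9, 13), (9, 14), (9, 15), (10, 0), (10, 1), (10, 2), (10, 3), (10, 4), (10, 5), (10, 6), (10, 7), (10, 8), (10, 9), (10, 10), (10, 11), (10, 12), (10, 13), (10, 14), (10, 15)]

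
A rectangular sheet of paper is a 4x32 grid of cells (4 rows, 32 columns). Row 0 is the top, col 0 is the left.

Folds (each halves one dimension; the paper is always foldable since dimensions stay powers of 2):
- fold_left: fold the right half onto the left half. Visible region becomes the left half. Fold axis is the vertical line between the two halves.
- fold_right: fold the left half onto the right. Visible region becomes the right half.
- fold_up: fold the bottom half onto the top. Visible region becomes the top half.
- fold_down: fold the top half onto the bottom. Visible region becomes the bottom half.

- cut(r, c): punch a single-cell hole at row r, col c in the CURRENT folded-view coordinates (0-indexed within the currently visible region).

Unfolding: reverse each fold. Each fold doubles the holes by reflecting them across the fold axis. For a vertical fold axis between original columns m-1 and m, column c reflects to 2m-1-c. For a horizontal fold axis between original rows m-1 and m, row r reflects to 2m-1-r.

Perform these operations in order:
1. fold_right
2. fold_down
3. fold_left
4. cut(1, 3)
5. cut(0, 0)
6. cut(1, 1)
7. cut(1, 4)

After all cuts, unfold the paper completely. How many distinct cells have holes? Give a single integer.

Answer: 32

Derivation:
Op 1 fold_right: fold axis v@16; visible region now rows[0,4) x cols[16,32) = 4x16
Op 2 fold_down: fold axis h@2; visible region now rows[2,4) x cols[16,32) = 2x16
Op 3 fold_left: fold axis v@24; visible region now rows[2,4) x cols[16,24) = 2x8
Op 4 cut(1, 3): punch at orig (3,19); cuts so far [(3, 19)]; region rows[2,4) x cols[16,24) = 2x8
Op 5 cut(0, 0): punch at orig (2,16); cuts so far [(2, 16), (3, 19)]; region rows[2,4) x cols[16,24) = 2x8
Op 6 cut(1, 1): punch at orig (3,17); cuts so far [(2, 16), (3, 17), (3, 19)]; region rows[2,4) x cols[16,24) = 2x8
Op 7 cut(1, 4): punch at orig (3,20); cuts so far [(2, 16), (3, 17), (3, 19), (3, 20)]; region rows[2,4) x cols[16,24) = 2x8
Unfold 1 (reflect across v@24): 8 holes -> [(2, 16), (2, 31), (3, 17), (3, 19), (3, 20), (3, 27), (3, 28), (3, 30)]
Unfold 2 (reflect across h@2): 16 holes -> [(0, 17), (0, 19), (0, 20), (0, 27), (0, 28), (0, 30), (1, 16), (1, 31), (2, 16), (2, 31), (3, 17), (3, 19), (3, 20), (3, 27), (3, 28), (3, 30)]
Unfold 3 (reflect across v@16): 32 holes -> [(0, 1), (0, 3), (0, 4), (0, 11), (0, 12), (0, 14), (0, 17), (0, 19), (0, 20), (0, 27), (0, 28), (0, 30), (1, 0), (1, 15), (1, 16), (1, 31), (2, 0), (2, 15), (2, 16), (2, 31), (3, 1), (3, 3), (3, 4), (3, 11), (3, 12), (3, 14), (3, 17), (3, 19), (3, 20), (3, 27), (3, 28), (3, 30)]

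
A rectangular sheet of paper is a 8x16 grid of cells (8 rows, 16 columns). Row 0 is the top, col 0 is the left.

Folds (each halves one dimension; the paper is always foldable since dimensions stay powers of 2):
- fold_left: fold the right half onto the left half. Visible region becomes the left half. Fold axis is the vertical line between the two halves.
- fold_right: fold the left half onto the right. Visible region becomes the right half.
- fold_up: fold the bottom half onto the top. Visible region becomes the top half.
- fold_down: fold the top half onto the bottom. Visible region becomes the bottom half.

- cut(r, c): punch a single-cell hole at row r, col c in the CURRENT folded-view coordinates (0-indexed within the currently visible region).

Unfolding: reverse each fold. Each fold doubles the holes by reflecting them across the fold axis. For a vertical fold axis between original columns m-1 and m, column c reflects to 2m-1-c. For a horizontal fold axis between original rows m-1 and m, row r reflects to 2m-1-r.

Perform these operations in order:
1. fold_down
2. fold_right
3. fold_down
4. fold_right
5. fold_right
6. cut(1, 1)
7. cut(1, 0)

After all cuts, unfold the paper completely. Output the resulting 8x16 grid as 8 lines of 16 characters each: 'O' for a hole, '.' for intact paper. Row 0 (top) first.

Op 1 fold_down: fold axis h@4; visible region now rows[4,8) x cols[0,16) = 4x16
Op 2 fold_right: fold axis v@8; visible region now rows[4,8) x cols[8,16) = 4x8
Op 3 fold_down: fold axis h@6; visible region now rows[6,8) x cols[8,16) = 2x8
Op 4 fold_right: fold axis v@12; visible region now rows[6,8) x cols[12,16) = 2x4
Op 5 fold_right: fold axis v@14; visible region now rows[6,8) x cols[14,16) = 2x2
Op 6 cut(1, 1): punch at orig (7,15); cuts so far [(7, 15)]; region rows[6,8) x cols[14,16) = 2x2
Op 7 cut(1, 0): punch at orig (7,14); cuts so far [(7, 14), (7, 15)]; region rows[6,8) x cols[14,16) = 2x2
Unfold 1 (reflect across v@14): 4 holes -> [(7, 12), (7, 13), (7, 14), (7, 15)]
Unfold 2 (reflect across v@12): 8 holes -> [(7, 8), (7, 9), (7, 10), (7, 11), (7, 12), (7, 13), (7, 14), (7, 15)]
Unfold 3 (reflect across h@6): 16 holes -> [(4, 8), (4, 9), (4, 10), (4, 11), (4, 12), (4, 13), (4, 14), (4, 15), (7, 8), (7, 9), (7, 10), (7, 11), (7, 12), (7, 13), (7, 14), (7, 15)]
Unfold 4 (reflect across v@8): 32 holes -> [(4, 0), (4, 1), (4, 2), (4, 3), (4, 4), (4, 5), (4, 6), (4, 7), (4, 8), (4, 9), (4, 10), (4, 11), (4, 12), (4, 13), (4, 14), (4, 15), (7, 0), (7, 1), (7, 2), (7, 3), (7, 4), (7, 5), (7, 6), (7, 7), (7, 8), (7, 9), (7, 10), (7, 11), (7, 12), (7, 13), (7, 14), (7, 15)]
Unfold 5 (reflect across h@4): 64 holes -> [(0, 0), (0, 1), (0, 2), (0, 3), (0, 4), (0, 5), (0, 6), (0, 7), (0, 8), (0, 9), (0, 10), (0, 11), (0, 12), (0, 13), (0, 14), (0, 15), (3, 0), (3, 1), (3, 2), (3, 3), (3, 4), (3, 5), (3, 6), (3, 7), (3, 8), (3, 9), (3, 10), (3, 11), (3, 12), (3, 13), (3, 14), (3, 15), (4, 0), (4, 1), (4, 2), (4, 3), (4, 4), (4, 5), (4, 6), (4, 7), (4, 8), (4, 9), (4, 10), (4, 11), (4, 12), (4, 13), (4, 14), (4, 15), (7, 0), (7, 1), (7, 2), (7, 3), (7, 4), (7, 5), (7, 6), (7, 7), (7, 8), (7, 9), (7, 10), (7, 11), (7, 12), (7, 13), (7, 14), (7, 15)]

Answer: OOOOOOOOOOOOOOOO
................
................
OOOOOOOOOOOOOOOO
OOOOOOOOOOOOOOOO
................
................
OOOOOOOOOOOOOOOO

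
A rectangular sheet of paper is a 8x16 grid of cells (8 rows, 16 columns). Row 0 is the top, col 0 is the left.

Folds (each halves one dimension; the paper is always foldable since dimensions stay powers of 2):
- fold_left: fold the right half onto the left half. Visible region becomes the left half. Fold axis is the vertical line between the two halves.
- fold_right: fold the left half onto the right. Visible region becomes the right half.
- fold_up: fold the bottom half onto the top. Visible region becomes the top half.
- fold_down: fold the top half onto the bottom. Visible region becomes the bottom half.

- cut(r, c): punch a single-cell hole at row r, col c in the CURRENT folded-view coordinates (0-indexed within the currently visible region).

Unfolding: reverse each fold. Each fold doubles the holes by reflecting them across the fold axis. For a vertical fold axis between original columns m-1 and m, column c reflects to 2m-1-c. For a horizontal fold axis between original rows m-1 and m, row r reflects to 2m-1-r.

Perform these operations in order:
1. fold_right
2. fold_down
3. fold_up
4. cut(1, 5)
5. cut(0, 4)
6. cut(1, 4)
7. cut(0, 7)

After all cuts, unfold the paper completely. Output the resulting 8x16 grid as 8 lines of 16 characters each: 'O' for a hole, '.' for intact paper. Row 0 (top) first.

Op 1 fold_right: fold axis v@8; visible region now rows[0,8) x cols[8,16) = 8x8
Op 2 fold_down: fold axis h@4; visible region now rows[4,8) x cols[8,16) = 4x8
Op 3 fold_up: fold axis h@6; visible region now rows[4,6) x cols[8,16) = 2x8
Op 4 cut(1, 5): punch at orig (5,13); cuts so far [(5, 13)]; region rows[4,6) x cols[8,16) = 2x8
Op 5 cut(0, 4): punch at orig (4,12); cuts so far [(4, 12), (5, 13)]; region rows[4,6) x cols[8,16) = 2x8
Op 6 cut(1, 4): punch at orig (5,12); cuts so far [(4, 12), (5, 12), (5, 13)]; region rows[4,6) x cols[8,16) = 2x8
Op 7 cut(0, 7): punch at orig (4,15); cuts so far [(4, 12), (4, 15), (5, 12), (5, 13)]; region rows[4,6) x cols[8,16) = 2x8
Unfold 1 (reflect across h@6): 8 holes -> [(4, 12), (4, 15), (5, 12), (5, 13), (6, 12), (6, 13), (7, 12), (7, 15)]
Unfold 2 (reflect across h@4): 16 holes -> [(0, 12), (0, 15), (1, 12), (1, 13), (2, 12), (2, 13), (3, 12), (3, 15), (4, 12), (4, 15), (5, 12), (5, 13), (6, 12), (6, 13), (7, 12), (7, 15)]
Unfold 3 (reflect across v@8): 32 holes -> [(0, 0), (0, 3), (0, 12), (0, 15), (1, 2), (1, 3), (1, 12), (1, 13), (2, 2), (2, 3), (2, 12), (2, 13), (3, 0), (3, 3), (3, 12), (3, 15), (4, 0), (4, 3), (4, 12), (4, 15), (5, 2), (5, 3), (5, 12), (5, 13), (6, 2), (6, 3), (6, 12), (6, 13), (7, 0), (7, 3), (7, 12), (7, 15)]

Answer: O..O........O..O
..OO........OO..
..OO........OO..
O..O........O..O
O..O........O..O
..OO........OO..
..OO........OO..
O..O........O..O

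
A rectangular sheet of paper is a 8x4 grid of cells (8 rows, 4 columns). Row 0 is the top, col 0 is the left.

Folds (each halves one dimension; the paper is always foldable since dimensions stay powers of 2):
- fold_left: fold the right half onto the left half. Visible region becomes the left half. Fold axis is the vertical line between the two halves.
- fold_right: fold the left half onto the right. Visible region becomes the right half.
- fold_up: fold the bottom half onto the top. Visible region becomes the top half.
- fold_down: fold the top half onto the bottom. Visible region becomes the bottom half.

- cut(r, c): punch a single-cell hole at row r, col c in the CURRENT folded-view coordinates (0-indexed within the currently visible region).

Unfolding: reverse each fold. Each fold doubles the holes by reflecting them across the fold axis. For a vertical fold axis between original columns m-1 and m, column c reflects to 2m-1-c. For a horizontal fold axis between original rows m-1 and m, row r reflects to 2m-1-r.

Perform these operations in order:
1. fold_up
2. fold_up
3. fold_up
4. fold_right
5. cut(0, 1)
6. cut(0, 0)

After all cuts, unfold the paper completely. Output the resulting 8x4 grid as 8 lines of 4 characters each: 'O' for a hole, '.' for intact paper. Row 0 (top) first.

Op 1 fold_up: fold axis h@4; visible region now rows[0,4) x cols[0,4) = 4x4
Op 2 fold_up: fold axis h@2; visible region now rows[0,2) x cols[0,4) = 2x4
Op 3 fold_up: fold axis h@1; visible region now rows[0,1) x cols[0,4) = 1x4
Op 4 fold_right: fold axis v@2; visible region now rows[0,1) x cols[2,4) = 1x2
Op 5 cut(0, 1): punch at orig (0,3); cuts so far [(0, 3)]; region rows[0,1) x cols[2,4) = 1x2
Op 6 cut(0, 0): punch at orig (0,2); cuts so far [(0, 2), (0, 3)]; region rows[0,1) x cols[2,4) = 1x2
Unfold 1 (reflect across v@2): 4 holes -> [(0, 0), (0, 1), (0, 2), (0, 3)]
Unfold 2 (reflect across h@1): 8 holes -> [(0, 0), (0, 1), (0, 2), (0, 3), (1, 0), (1, 1), (1, 2), (1, 3)]
Unfold 3 (reflect across h@2): 16 holes -> [(0, 0), (0, 1), (0, 2), (0, 3), (1, 0), (1, 1), (1, 2), (1, 3), (2, 0), (2, 1), (2, 2), (2, 3), (3, 0), (3, 1), (3, 2), (3, 3)]
Unfold 4 (reflect across h@4): 32 holes -> [(0, 0), (0, 1), (0, 2), (0, 3), (1, 0), (1, 1), (1, 2), (1, 3), (2, 0), (2, 1), (2, 2), (2, 3), (3, 0), (3, 1), (3, 2), (3, 3), (4, 0), (4, 1), (4, 2), (4, 3), (5, 0), (5, 1), (5, 2), (5, 3), (6, 0), (6, 1), (6, 2), (6, 3), (7, 0), (7, 1), (7, 2), (7, 3)]

Answer: OOOO
OOOO
OOOO
OOOO
OOOO
OOOO
OOOO
OOOO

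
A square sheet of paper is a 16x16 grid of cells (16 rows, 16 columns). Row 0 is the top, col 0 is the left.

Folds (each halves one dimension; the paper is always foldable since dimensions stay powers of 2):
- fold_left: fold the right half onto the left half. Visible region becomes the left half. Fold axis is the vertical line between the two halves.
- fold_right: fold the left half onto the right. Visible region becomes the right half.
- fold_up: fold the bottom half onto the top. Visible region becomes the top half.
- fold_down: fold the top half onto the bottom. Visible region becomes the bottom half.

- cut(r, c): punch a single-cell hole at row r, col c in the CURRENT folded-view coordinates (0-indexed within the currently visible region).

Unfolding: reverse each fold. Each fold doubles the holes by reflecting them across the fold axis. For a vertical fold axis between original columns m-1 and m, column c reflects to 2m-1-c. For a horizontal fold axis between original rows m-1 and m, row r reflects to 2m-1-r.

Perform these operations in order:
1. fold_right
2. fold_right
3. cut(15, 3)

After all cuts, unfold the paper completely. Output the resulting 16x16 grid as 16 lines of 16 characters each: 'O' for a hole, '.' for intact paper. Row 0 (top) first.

Op 1 fold_right: fold axis v@8; visible region now rows[0,16) x cols[8,16) = 16x8
Op 2 fold_right: fold axis v@12; visible region now rows[0,16) x cols[12,16) = 16x4
Op 3 cut(15, 3): punch at orig (15,15); cuts so far [(15, 15)]; region rows[0,16) x cols[12,16) = 16x4
Unfold 1 (reflect across v@12): 2 holes -> [(15, 8), (15, 15)]
Unfold 2 (reflect across v@8): 4 holes -> [(15, 0), (15, 7), (15, 8), (15, 15)]

Answer: ................
................
................
................
................
................
................
................
................
................
................
................
................
................
................
O......OO......O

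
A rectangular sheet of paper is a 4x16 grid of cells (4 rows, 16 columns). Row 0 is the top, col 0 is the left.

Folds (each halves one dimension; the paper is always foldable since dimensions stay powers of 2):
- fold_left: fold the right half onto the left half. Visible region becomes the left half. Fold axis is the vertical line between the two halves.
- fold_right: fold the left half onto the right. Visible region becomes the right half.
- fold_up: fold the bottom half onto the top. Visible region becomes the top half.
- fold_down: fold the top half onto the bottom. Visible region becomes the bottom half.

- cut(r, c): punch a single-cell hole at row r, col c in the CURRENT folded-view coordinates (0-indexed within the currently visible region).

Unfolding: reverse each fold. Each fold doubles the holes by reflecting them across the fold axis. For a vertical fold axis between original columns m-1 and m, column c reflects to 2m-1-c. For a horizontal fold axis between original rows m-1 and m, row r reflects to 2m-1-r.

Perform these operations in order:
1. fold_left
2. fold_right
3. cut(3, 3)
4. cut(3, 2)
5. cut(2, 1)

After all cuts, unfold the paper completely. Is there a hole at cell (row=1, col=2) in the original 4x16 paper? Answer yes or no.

Op 1 fold_left: fold axis v@8; visible region now rows[0,4) x cols[0,8) = 4x8
Op 2 fold_right: fold axis v@4; visible region now rows[0,4) x cols[4,8) = 4x4
Op 3 cut(3, 3): punch at orig (3,7); cuts so far [(3, 7)]; region rows[0,4) x cols[4,8) = 4x4
Op 4 cut(3, 2): punch at orig (3,6); cuts so far [(3, 6), (3, 7)]; region rows[0,4) x cols[4,8) = 4x4
Op 5 cut(2, 1): punch at orig (2,5); cuts so far [(2, 5), (3, 6), (3, 7)]; region rows[0,4) x cols[4,8) = 4x4
Unfold 1 (reflect across v@4): 6 holes -> [(2, 2), (2, 5), (3, 0), (3, 1), (3, 6), (3, 7)]
Unfold 2 (reflect across v@8): 12 holes -> [(2, 2), (2, 5), (2, 10), (2, 13), (3, 0), (3, 1), (3, 6), (3, 7), (3, 8), (3, 9), (3, 14), (3, 15)]
Holes: [(2, 2), (2, 5), (2, 10), (2, 13), (3, 0), (3, 1), (3, 6), (3, 7), (3, 8), (3, 9), (3, 14), (3, 15)]

Answer: no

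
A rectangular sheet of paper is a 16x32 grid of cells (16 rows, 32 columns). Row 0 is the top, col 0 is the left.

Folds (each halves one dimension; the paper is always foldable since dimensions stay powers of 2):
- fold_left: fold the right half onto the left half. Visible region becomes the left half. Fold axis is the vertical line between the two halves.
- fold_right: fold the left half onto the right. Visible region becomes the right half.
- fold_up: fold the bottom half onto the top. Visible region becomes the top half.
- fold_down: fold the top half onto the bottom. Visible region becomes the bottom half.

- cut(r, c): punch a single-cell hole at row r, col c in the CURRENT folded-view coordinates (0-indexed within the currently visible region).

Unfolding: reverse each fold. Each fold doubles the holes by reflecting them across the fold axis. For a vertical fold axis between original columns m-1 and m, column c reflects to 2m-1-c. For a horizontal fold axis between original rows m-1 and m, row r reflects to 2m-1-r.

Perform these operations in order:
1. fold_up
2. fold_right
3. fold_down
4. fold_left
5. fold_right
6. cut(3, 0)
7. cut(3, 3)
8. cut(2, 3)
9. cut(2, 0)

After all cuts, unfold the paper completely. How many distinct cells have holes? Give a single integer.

Answer: 128

Derivation:
Op 1 fold_up: fold axis h@8; visible region now rows[0,8) x cols[0,32) = 8x32
Op 2 fold_right: fold axis v@16; visible region now rows[0,8) x cols[16,32) = 8x16
Op 3 fold_down: fold axis h@4; visible region now rows[4,8) x cols[16,32) = 4x16
Op 4 fold_left: fold axis v@24; visible region now rows[4,8) x cols[16,24) = 4x8
Op 5 fold_right: fold axis v@20; visible region now rows[4,8) x cols[20,24) = 4x4
Op 6 cut(3, 0): punch at orig (7,20); cuts so far [(7, 20)]; region rows[4,8) x cols[20,24) = 4x4
Op 7 cut(3, 3): punch at orig (7,23); cuts so far [(7, 20), (7, 23)]; region rows[4,8) x cols[20,24) = 4x4
Op 8 cut(2, 3): punch at orig (6,23); cuts so far [(6, 23), (7, 20), (7, 23)]; region rows[4,8) x cols[20,24) = 4x4
Op 9 cut(2, 0): punch at orig (6,20); cuts so far [(6, 20), (6, 23), (7, 20), (7, 23)]; region rows[4,8) x cols[20,24) = 4x4
Unfold 1 (reflect across v@20): 8 holes -> [(6, 16), (6, 19), (6, 20), (6, 23), (7, 16), (7, 19), (7, 20), (7, 23)]
Unfold 2 (reflect across v@24): 16 holes -> [(6, 16), (6, 19), (6, 20), (6, 23), (6, 24), (6, 27), (6, 28), (6, 31), (7, 16), (7, 19), (7, 20), (7, 23), (7, 24), (7, 27), (7, 28), (7, 31)]
Unfold 3 (reflect across h@4): 32 holes -> [(0, 16), (0, 19), (0, 20), (0, 23), (0, 24), (0, 27), (0, 28), (0, 31), (1, 16), (1, 19), (1, 20), (1, 23), (1, 24), (1, 27), (1, 28), (1, 31), (6, 16), (6, 19), (6, 20), (6, 23), (6, 24), (6, 27), (6, 28), (6, 31), (7, 16), (7, 19), (7, 20), (7, 23), (7, 24), (7, 27), (7, 28), (7, 31)]
Unfold 4 (reflect across v@16): 64 holes -> [(0, 0), (0, 3), (0, 4), (0, 7), (0, 8), (0, 11), (0, 12), (0, 15), (0, 16), (0, 19), (0, 20), (0, 23), (0, 24), (0, 27), (0, 28), (0, 31), (1, 0), (1, 3), (1, 4), (1, 7), (1, 8), (1, 11), (1, 12), (1, 15), (1, 16), (1, 19), (1, 20), (1, 23), (1, 24), (1, 27), (1, 28), (1, 31), (6, 0), (6, 3), (6, 4), (6, 7), (6, 8), (6, 11), (6, 12), (6, 15), (6, 16), (6, 19), (6, 20), (6, 23), (6, 24), (6, 27), (6, 28), (6, 31), (7, 0), (7, 3), (7, 4), (7, 7), (7, 8), (7, 11), (7, 12), (7, 15), (7, 16), (7, 19), (7, 20), (7, 23), (7, 24), (7, 27), (7, 28), (7, 31)]
Unfold 5 (reflect across h@8): 128 holes -> [(0, 0), (0, 3), (0, 4), (0, 7), (0, 8), (0, 11), (0, 12), (0, 15), (0, 16), (0, 19), (0, 20), (0, 23), (0, 24), (0, 27), (0, 28), (0, 31), (1, 0), (1, 3), (1, 4), (1, 7), (1, 8), (1, 11), (1, 12), (1, 15), (1, 16), (1, 19), (1, 20), (1, 23), (1, 24), (1, 27), (1, 28), (1, 31), (6, 0), (6, 3), (6, 4), (6, 7), (6, 8), (6, 11), (6, 12), (6, 15), (6, 16), (6, 19), (6, 20), (6, 23), (6, 24), (6, 27), (6, 28), (6, 31), (7, 0), (7, 3), (7, 4), (7, 7), (7, 8), (7, 11), (7, 12), (7, 15), (7, 16), (7, 19), (7, 20), (7, 23), (7, 24), (7, 27), (7, 28), (7, 31), (8, 0), (8, 3), (8, 4), (8, 7), (8, 8), (8, 11), (8, 12), (8, 15), (8, 16), (8, 19), (8, 20), (8, 23), (8, 24), (8, 27), (8, 28), (8, 31), (9, 0), (9, 3), (9, 4), (9, 7), (9, 8), (9, 11), (9, 12), (9, 15), (9, 16), (9, 19), (9, 20), (9, 23), (9, 24), (9, 27), (9, 28), (9, 31), (14, 0), (14, 3), (14, 4), (14, 7), (14, 8), (14, 11), (14, 12), (14, 15), (14, 16), (14, 19), (14, 20), (14, 23), (14, 24), (14, 27), (14, 28), (14, 31), (15, 0), (15, 3), (15, 4), (15, 7), (15, 8), (15, 11), (15, 12), (15, 15), (15, 16), (15, 19), (15, 20), (15, 23), (15, 24), (15, 27), (15, 28), (15, 31)]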